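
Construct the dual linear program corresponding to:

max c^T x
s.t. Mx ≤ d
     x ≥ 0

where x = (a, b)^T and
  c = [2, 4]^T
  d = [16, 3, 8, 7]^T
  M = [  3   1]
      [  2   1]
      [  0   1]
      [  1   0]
Minimize: z = 16y1 + 3y2 + 8y3 + 7y4

Subject to:
  C1: -3y1 - 2y2 - y4 ≤ -2
  C2: -y1 - y2 - y3 ≤ -4
  y1, y2, y3, y4 ≥ 0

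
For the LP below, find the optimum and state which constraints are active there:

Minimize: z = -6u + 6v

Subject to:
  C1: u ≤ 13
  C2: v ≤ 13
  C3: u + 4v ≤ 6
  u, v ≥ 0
Optimal: u = 6, v = 0
Binding: C3, v ≥ 0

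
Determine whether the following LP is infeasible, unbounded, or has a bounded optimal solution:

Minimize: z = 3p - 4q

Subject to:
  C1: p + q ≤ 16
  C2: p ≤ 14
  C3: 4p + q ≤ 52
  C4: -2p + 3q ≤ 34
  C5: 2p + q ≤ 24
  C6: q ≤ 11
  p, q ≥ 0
The point (0, 11) satisfies every constraint, so the LP is feasible; the constraints give p ≤ 14 and q ≤ 11, which with p, q ≥ 0 keep the feasible region inside a bounded box. A feasible, bounded LP attains a finite optimum at a vertex.

Evaluating z = 3p - 4q at each vertex:
  (0, 0): z = 0
  (12, 0): z = 36
  (8, 8): z = -8
  (5, 11): z = -29
  (0, 11): z = -44

Feasible with finite optimum z* = -44 at (0, 11).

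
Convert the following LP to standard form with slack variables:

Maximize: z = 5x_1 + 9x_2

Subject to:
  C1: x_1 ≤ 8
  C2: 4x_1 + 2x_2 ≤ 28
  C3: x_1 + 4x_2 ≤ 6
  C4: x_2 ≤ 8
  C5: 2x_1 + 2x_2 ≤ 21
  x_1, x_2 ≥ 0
max z = 5x_1 + 9x_2

s.t.
  x_1 + s1 = 8
  4x_1 + 2x_2 + s2 = 28
  x_1 + 4x_2 + s3 = 6
  x_2 + s4 = 8
  2x_1 + 2x_2 + s5 = 21
  x_1, x_2, s1, s2, s3, s4, s5 ≥ 0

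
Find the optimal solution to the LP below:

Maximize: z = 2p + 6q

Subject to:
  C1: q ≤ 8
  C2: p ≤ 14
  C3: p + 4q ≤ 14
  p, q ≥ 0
Each vertex is the intersection of two constraint boundaries that also satisfies all remaining constraints:
  p = 0 and q = 0 → (0, 0)
  p = 14 and p + 4q = 14 → (14, 0)
  p + 4q = 14 and p = 0 → (0, 3.5)

Evaluating z = 2p + 6q at each vertex:
  (0, 0): z = 0
  (14, 0): z = 28
  (0, 3.5): z = 21

The maximum is at (14, 0) with z = 28.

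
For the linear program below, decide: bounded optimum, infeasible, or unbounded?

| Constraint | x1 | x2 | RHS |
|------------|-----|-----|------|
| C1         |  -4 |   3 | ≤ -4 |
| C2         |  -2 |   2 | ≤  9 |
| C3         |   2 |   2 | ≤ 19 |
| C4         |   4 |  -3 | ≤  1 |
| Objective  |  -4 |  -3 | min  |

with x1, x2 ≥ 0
C4 requires 4x1 - 3x2 ≤ 1, while C1 (-4x1 + 3x2 ≤ -4) is equivalent to 4x1 - 3x2 ≥ 4. Together they would need 4 ≤ 4x1 - 3x2 ≤ 1, which is impossible since 4 > 1. No point satisfies all constraints.

The feasible region is empty; the LP is infeasible.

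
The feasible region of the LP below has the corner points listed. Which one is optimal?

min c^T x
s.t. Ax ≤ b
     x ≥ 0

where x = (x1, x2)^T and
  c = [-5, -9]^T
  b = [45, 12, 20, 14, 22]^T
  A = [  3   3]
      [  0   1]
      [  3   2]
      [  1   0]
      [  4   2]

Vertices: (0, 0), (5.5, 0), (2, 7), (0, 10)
(0, 10) with z = -90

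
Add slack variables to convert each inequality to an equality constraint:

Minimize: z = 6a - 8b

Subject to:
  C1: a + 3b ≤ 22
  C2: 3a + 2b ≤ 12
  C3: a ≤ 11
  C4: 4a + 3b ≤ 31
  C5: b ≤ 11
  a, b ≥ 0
min z = 6a - 8b

s.t.
  a + 3b + s1 = 22
  3a + 2b + s2 = 12
  a + s3 = 11
  4a + 3b + s4 = 31
  b + s5 = 11
  a, b, s1, s2, s3, s4, s5 ≥ 0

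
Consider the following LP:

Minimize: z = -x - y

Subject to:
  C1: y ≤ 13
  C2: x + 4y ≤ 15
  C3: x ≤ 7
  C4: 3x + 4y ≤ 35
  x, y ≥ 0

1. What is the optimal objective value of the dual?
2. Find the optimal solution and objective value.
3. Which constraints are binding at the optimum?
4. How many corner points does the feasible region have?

1. -9 (by strong duality, equal to the primal optimum)
2. x = 7, y = 2, z = -9
3. C2, C3
4. 4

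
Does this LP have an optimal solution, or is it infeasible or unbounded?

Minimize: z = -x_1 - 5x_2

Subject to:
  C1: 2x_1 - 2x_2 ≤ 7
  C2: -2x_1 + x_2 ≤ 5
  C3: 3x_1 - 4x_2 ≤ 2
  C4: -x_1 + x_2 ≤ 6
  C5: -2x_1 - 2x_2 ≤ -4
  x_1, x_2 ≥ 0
Feasible point: (0, 2) satisfies every constraint, so the LP is feasible.
Direction d = (1, 1): for each constraint row a, a·d ≤ 0 —
  (2)(1) + (-2)(1) = 0 ≤ 0
  (-2)(1) + (1)(1) = -1 ≤ 0
  (3)(1) + (-4)(1) = -1 ≤ 0
  (-1)(1) + (1)(1) = 0 ≤ 0
  (-2)(1) + (-2)(1) = -4 ≤ 0
and d ≥ 0, so (0, 2) + t·d stays feasible for every t ≥ 0. Along this ray z = -x_1 - 5x_2 changes by -6 per unit t, so z → −∞.

Unbounded: there is a feasible ray along which z → −∞.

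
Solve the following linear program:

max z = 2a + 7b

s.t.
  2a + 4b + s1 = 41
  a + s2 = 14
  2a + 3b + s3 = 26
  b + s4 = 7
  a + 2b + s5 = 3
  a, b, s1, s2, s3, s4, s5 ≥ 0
Each vertex is the intersection of two constraint boundaries that also satisfies all remaining constraints:
  a = 0 and b = 0 → (0, 0)
  a + 2b = 3 and b = 0 → (3, 0)
  a + 2b = 3 and a = 0 → (0, 1.5)

Evaluating z = 2a + 7b at each vertex:
  (0, 0): z = 0
  (3, 0): z = 6
  (0, 1.5): z = 10.5

The maximum is at (0, 1.5) with z = 10.5.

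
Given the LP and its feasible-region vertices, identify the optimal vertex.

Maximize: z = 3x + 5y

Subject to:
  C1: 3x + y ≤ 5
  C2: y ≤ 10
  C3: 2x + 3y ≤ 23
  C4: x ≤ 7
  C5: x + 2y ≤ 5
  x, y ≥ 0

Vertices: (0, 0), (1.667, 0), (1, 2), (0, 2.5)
(1, 2) with z = 13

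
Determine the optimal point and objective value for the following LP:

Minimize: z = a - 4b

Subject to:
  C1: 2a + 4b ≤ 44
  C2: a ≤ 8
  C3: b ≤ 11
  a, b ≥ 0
Each vertex is the intersection of two constraint boundaries that also satisfies all remaining constraints:
  a = 0 and b = 0 → (0, 0)
  a = 8 and b = 0 → (8, 0)
  2a + 4b = 44 and a = 8 → (8, 7)
  2a + 4b = 44 and b = 11 → (0, 11)

Evaluating z = a - 4b at each vertex:
  (0, 0): z = 0
  (8, 0): z = 8
  (8, 7): z = -20
  (0, 11): z = -44

The minimum is at (0, 11) with z = -44.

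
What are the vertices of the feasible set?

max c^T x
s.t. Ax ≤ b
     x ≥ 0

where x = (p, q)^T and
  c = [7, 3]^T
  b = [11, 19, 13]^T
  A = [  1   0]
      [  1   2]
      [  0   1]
Each vertex is the intersection of two constraint boundaries that also satisfies all remaining constraints:
  p = 0 and q = 0 → (0, 0)
  p = 11 and q = 0 → (11, 0)
  p = 11 and p + 2q = 19 → (11, 4)
  p + 2q = 19 and p = 0 → (0, 9.5)

Vertices: (0, 0), (11, 0), (11, 4), (0, 9.5)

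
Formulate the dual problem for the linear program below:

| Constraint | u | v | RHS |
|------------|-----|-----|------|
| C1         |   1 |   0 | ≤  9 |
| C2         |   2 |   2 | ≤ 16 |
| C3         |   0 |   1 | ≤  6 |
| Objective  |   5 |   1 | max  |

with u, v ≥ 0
Minimize: z = 9y1 + 16y2 + 6y3

Subject to:
  C1: -y1 - 2y2 ≤ -5
  C2: -2y2 - y3 ≤ -1
  y1, y2, y3 ≥ 0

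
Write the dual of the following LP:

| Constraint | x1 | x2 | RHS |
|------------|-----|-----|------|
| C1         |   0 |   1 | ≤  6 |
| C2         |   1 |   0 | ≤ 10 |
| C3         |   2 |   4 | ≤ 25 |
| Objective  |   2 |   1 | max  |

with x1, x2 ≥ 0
Minimize: z = 6y1 + 10y2 + 25y3

Subject to:
  C1: -y2 - 2y3 ≤ -2
  C2: -y1 - 4y3 ≤ -1
  y1, y2, y3 ≥ 0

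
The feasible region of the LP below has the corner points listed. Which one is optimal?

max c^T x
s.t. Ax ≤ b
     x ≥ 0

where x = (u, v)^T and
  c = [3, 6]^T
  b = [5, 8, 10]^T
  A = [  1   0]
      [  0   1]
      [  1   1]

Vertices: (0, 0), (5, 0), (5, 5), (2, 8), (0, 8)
Evaluating z = 3u + 6v at each vertex:
  (0, 0): z = 0
  (5, 0): z = 15
  (5, 5): z = 45
  (2, 8): z = 54
  (0, 8): z = 48

The largest value is z = 54, attained at (2, 8).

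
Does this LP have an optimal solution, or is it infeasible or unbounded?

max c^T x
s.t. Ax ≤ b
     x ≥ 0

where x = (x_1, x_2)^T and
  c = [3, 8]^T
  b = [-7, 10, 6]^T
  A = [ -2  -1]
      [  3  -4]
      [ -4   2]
Feasible point: (3, 1) satisfies every constraint, so the LP is feasible.
Direction d = (1, 1): for each constraint row a, a·d ≤ 0 —
  (-2)(1) + (-1)(1) = -3 ≤ 0
  (3)(1) + (-4)(1) = -1 ≤ 0
  (-4)(1) + (2)(1) = -2 ≤ 0
and d ≥ 0, so (3, 1) + t·d stays feasible for every t ≥ 0. Along this ray z = 3x_1 + 8x_2 changes by 11 per unit t, so z → +∞.

Unbounded: there is a feasible ray along which z → +∞.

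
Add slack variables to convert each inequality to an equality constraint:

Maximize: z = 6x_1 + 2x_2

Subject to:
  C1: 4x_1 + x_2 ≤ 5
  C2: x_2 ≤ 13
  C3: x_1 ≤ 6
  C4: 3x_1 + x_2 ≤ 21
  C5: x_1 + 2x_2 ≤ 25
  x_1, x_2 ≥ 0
max z = 6x_1 + 2x_2

s.t.
  4x_1 + x_2 + s1 = 5
  x_2 + s2 = 13
  x_1 + s3 = 6
  3x_1 + x_2 + s4 = 21
  x_1 + 2x_2 + s5 = 25
  x_1, x_2, s1, s2, s3, s4, s5 ≥ 0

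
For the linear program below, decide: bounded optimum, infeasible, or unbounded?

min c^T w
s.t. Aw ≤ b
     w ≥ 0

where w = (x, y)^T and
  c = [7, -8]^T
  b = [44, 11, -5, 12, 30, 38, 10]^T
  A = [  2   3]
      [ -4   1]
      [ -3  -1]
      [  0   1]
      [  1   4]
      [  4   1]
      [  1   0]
The point (0, 7.5) satisfies every constraint, so the LP is feasible; the constraints give x ≤ 10 and y ≤ 12, which with x, y ≥ 0 keep the feasible region inside a bounded box. A feasible, bounded LP attains a finite optimum at a vertex.

Evaluating z = 7x - 8y at each vertex:
  (1.667, 0): z = 11.67
  (9.5, 0): z = 66.5
  (8.133, 5.467): z = 13.2
  (0, 7.5): z = -60
  (0, 5): z = -40

The LP has an optimal solution: (0, 7.5) with z = -60.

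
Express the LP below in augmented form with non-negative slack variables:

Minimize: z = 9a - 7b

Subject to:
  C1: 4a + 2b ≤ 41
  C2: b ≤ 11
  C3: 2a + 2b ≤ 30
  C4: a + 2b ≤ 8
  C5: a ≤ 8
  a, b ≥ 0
min z = 9a - 7b

s.t.
  4a + 2b + s1 = 41
  b + s2 = 11
  2a + 2b + s3 = 30
  a + 2b + s4 = 8
  a + s5 = 8
  a, b, s1, s2, s3, s4, s5 ≥ 0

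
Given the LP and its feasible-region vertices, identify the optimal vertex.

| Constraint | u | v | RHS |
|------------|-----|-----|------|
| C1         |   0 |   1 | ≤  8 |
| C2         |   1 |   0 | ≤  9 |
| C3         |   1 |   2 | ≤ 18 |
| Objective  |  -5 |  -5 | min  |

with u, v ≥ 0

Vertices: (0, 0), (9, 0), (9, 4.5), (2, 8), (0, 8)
(9, 4.5) with z = -67.5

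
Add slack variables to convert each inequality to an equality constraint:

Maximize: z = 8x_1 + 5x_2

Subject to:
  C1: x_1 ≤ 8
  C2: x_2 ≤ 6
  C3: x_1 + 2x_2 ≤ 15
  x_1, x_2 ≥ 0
max z = 8x_1 + 5x_2

s.t.
  x_1 + s1 = 8
  x_2 + s2 = 6
  x_1 + 2x_2 + s3 = 15
  x_1, x_2, s1, s2, s3 ≥ 0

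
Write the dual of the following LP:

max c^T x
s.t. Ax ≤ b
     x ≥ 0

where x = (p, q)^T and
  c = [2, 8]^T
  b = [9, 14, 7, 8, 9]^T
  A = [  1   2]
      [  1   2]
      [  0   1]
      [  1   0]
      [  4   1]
Minimize: z = 9y1 + 14y2 + 7y3 + 8y4 + 9y5

Subject to:
  C1: -y1 - y2 - y4 - 4y5 ≤ -2
  C2: -2y1 - 2y2 - y3 - y5 ≤ -8
  y1, y2, y3, y4, y5 ≥ 0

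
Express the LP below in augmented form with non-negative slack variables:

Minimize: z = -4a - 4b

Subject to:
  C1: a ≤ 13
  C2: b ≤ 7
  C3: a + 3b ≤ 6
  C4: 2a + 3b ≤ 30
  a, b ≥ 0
min z = -4a - 4b

s.t.
  a + s1 = 13
  b + s2 = 7
  a + 3b + s3 = 6
  2a + 3b + s4 = 30
  a, b, s1, s2, s3, s4 ≥ 0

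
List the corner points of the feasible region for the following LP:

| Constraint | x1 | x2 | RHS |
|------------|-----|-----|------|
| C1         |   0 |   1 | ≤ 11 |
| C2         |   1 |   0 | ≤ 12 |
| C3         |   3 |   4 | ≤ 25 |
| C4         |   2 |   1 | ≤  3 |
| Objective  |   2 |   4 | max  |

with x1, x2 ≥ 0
Each vertex is the intersection of two constraint boundaries that also satisfies all remaining constraints:
  x1 = 0 and x2 = 0 → (0, 0)
  2x1 + x2 = 3 and x2 = 0 → (1.5, 0)
  2x1 + x2 = 3 and x1 = 0 → (0, 3)

Vertices: (0, 0), (1.5, 0), (0, 3)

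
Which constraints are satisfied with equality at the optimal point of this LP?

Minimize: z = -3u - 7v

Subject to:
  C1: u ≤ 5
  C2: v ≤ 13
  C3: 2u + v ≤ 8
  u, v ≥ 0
Optimal: u = 0, v = 8
Slack at optimum:
  C1: slack = 5
  C2: slack = 5
  C3: slack = 0 (binding)
  u ≥ 0: u = 0 (binding)
  v ≥ 0: v = 8
Binding constraints: C3, u ≥ 0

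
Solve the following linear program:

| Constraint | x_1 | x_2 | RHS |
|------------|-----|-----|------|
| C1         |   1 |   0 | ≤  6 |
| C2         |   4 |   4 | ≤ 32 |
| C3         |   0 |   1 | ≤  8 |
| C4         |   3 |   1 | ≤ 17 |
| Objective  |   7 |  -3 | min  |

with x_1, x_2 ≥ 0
x_1 = 0, x_2 = 8, z = -24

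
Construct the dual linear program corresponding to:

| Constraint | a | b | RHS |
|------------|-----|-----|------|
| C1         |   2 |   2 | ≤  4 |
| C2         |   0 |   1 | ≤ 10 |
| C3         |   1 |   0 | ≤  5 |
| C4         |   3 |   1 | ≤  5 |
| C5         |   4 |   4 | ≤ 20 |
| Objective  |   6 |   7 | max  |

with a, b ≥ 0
Minimize: z = 4y1 + 10y2 + 5y3 + 5y4 + 20y5

Subject to:
  C1: -2y1 - y3 - 3y4 - 4y5 ≤ -6
  C2: -2y1 - y2 - y4 - 4y5 ≤ -7
  y1, y2, y3, y4, y5 ≥ 0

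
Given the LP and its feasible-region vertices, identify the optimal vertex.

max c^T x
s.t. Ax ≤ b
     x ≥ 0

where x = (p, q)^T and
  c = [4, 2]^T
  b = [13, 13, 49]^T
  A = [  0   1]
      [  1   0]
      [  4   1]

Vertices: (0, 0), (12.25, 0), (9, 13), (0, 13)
Evaluating z = 4p + 2q at each vertex:
  (0, 0): z = 0
  (12.25, 0): z = 49
  (9, 13): z = 62
  (0, 13): z = 26

The largest value is z = 62, attained at (9, 13).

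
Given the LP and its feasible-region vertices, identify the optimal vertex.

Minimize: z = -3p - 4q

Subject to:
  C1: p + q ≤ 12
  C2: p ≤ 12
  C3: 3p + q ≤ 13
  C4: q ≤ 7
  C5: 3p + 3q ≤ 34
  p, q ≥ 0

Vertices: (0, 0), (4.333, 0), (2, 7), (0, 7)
Evaluating z = -3p - 4q at each vertex:
  (0, 0): z = 0
  (4.333, 0): z = -13
  (2, 7): z = -34
  (0, 7): z = -28

The smallest value is z = -34, attained at (2, 7).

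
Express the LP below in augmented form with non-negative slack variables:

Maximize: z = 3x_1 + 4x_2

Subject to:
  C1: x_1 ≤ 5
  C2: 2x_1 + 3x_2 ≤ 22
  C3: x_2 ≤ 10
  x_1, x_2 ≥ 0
max z = 3x_1 + 4x_2

s.t.
  x_1 + s1 = 5
  2x_1 + 3x_2 + s2 = 22
  x_2 + s3 = 10
  x_1, x_2, s1, s2, s3 ≥ 0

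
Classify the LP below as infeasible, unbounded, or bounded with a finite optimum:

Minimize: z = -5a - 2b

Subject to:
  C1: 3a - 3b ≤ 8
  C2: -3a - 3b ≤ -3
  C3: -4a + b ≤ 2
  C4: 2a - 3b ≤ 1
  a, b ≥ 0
Feasible point: (0, 1) satisfies every constraint, so the LP is feasible.
Direction d = (1, 1): for each constraint row a, a·d ≤ 0 —
  (3)(1) + (-3)(1) = 0 ≤ 0
  (-3)(1) + (-3)(1) = -6 ≤ 0
  (-4)(1) + (1)(1) = -3 ≤ 0
  (2)(1) + (-3)(1) = -1 ≤ 0
and d ≥ 0, so (0, 1) + t·d stays feasible for every t ≥ 0. Along this ray z = -5a - 2b changes by -7 per unit t, so z → −∞.

Unbounded: there is a feasible ray along which z → −∞.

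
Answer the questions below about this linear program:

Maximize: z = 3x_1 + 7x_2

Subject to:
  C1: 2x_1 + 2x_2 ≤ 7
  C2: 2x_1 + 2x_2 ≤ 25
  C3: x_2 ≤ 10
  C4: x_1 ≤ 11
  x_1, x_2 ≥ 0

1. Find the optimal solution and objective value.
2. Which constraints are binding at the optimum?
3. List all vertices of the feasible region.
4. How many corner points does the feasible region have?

1. x_1 = 0, x_2 = 3.5, z = 24.5
2. C1, x_1 ≥ 0
3. (0, 0), (3.5, 0), (0, 3.5)
4. 3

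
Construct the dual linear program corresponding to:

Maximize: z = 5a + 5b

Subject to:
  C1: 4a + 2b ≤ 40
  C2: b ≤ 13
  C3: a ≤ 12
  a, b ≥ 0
Minimize: z = 40y1 + 13y2 + 12y3

Subject to:
  C1: -4y1 - y3 ≤ -5
  C2: -2y1 - y2 ≤ -5
  y1, y2, y3 ≥ 0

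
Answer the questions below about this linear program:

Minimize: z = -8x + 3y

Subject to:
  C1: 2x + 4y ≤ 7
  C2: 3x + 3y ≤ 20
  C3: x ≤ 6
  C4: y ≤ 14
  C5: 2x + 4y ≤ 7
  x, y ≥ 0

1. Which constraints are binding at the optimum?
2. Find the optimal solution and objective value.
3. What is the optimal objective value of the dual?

1. C1, C5, y ≥ 0
2. x = 3.5, y = 0, z = -28
3. -28 (by strong duality, equal to the primal optimum)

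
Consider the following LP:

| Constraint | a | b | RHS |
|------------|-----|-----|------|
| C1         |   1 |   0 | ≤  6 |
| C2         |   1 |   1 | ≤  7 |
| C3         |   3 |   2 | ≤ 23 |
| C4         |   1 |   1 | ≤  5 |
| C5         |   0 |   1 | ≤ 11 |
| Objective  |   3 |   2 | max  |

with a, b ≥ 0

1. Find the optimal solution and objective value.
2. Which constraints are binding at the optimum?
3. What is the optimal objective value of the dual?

1. a = 5, b = 0, z = 15
2. C4, b ≥ 0
3. 15 (by strong duality, equal to the primal optimum)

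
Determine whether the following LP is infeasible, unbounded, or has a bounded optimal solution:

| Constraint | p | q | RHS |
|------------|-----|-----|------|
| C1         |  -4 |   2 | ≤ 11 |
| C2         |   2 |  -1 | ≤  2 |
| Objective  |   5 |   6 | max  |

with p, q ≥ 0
Feasible point: (0, 0) satisfies every constraint, so the LP is feasible.
Direction d = (1, 2): for each constraint row a, a·d ≤ 0 —
  (-4)(1) + (2)(2) = 0 ≤ 0
  (2)(1) + (-1)(2) = 0 ≤ 0
and d ≥ 0, so (0, 0) + t·d stays feasible for every t ≥ 0. Along this ray z = 5p + 6q changes by 17 per unit t, so z → +∞.

Unbounded: there is a feasible ray along which z → +∞.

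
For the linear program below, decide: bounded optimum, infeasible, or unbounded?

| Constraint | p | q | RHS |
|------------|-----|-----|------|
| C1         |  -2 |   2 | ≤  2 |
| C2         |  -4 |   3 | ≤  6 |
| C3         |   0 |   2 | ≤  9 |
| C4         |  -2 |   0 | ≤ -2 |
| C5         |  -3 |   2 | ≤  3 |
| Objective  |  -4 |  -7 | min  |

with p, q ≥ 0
Feasible point: (1, 0) satisfies every constraint, so the LP is feasible.
Direction d = (1, 0): for each constraint row a, a·d ≤ 0 —
  (-2)(1) + (2)(0) = -2 ≤ 0
  (-4)(1) + (3)(0) = -4 ≤ 0
  (0)(1) + (2)(0) = 0 ≤ 0
  (-2)(1) + (0)(0) = -2 ≤ 0
  (-3)(1) + (2)(0) = -3 ≤ 0
and d ≥ 0, so (1, 0) + t·d stays feasible for every t ≥ 0. Along this ray z = -4p - 7q changes by -4 per unit t, so z → −∞.

The LP is unbounded; z can be made arbitrarily small.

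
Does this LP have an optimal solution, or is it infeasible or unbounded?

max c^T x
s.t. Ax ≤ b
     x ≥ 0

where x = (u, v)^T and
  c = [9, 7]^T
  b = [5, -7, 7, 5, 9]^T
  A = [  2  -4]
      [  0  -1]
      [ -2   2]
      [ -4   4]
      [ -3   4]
Feasible point: (7, 7) satisfies every constraint, so the LP is feasible.
Direction d = (2, 1): for each constraint row a, a·d ≤ 0 —
  (2)(2) + (-4)(1) = 0 ≤ 0
  (0)(2) + (-1)(1) = -1 ≤ 0
  (-2)(2) + (2)(1) = -2 ≤ 0
  (-4)(2) + (4)(1) = -4 ≤ 0
  (-3)(2) + (4)(1) = -2 ≤ 0
and d ≥ 0, so (7, 7) + t·d stays feasible for every t ≥ 0. Along this ray z = 9u + 7v changes by 25 per unit t, so z → +∞.

Unbounded — the objective can increase without bound over the feasible region.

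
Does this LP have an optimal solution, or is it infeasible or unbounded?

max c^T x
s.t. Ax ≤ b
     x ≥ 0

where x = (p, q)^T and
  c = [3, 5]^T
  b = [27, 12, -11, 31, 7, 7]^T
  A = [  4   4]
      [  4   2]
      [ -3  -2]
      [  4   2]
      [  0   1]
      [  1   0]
The point (0, 6) satisfies every constraint, so the LP is feasible; the constraints give p ≤ 7 and q ≤ 7, which with p, q ≥ 0 keep the feasible region inside a bounded box. A feasible, bounded LP attains a finite optimum at a vertex.

Feasible with finite optimum z* = 30 at (0, 6).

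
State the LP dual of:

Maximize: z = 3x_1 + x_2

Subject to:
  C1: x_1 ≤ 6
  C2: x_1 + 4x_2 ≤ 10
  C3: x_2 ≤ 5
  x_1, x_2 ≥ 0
Minimize: z = 6y1 + 10y2 + 5y3

Subject to:
  C1: -y1 - y2 ≤ -3
  C2: -4y2 - y3 ≤ -1
  y1, y2, y3 ≥ 0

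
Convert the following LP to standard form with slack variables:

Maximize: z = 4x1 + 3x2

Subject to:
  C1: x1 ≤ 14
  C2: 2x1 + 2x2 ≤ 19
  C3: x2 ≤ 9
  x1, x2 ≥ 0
max z = 4x1 + 3x2

s.t.
  x1 + s1 = 14
  2x1 + 2x2 + s2 = 19
  x2 + s3 = 9
  x1, x2, s1, s2, s3 ≥ 0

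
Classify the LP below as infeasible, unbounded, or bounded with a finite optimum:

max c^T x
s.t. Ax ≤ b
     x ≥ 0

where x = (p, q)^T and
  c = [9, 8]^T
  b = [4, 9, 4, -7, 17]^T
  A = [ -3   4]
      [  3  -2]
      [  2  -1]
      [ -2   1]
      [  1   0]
One constraint requires 2p - q ≤ 4, while the constraint -2p + q ≤ -7 is equivalent to 2p - q ≥ 7. Together they would need 7 ≤ 2p - q ≤ 4, which is impossible since 7 > 4. No point satisfies all constraints.

Infeasible: no point satisfies all constraints simultaneously.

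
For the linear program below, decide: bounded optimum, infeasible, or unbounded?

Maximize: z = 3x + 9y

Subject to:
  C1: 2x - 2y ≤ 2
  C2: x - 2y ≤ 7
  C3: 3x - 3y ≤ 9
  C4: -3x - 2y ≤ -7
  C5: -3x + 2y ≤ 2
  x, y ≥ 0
Feasible point: (1, 2) satisfies every constraint, so the LP is feasible.
Direction d = (1, 1): for each constraint row a, a·d ≤ 0 —
  (2)(1) + (-2)(1) = 0 ≤ 0
  (1)(1) + (-2)(1) = -1 ≤ 0
  (3)(1) + (-3)(1) = 0 ≤ 0
  (-3)(1) + (-2)(1) = -5 ≤ 0
  (-3)(1) + (2)(1) = -1 ≤ 0
and d ≥ 0, so (1, 2) + t·d stays feasible for every t ≥ 0. Along this ray z = 3x + 9y changes by 12 per unit t, so z → +∞.

Unbounded: there is a feasible ray along which z → +∞.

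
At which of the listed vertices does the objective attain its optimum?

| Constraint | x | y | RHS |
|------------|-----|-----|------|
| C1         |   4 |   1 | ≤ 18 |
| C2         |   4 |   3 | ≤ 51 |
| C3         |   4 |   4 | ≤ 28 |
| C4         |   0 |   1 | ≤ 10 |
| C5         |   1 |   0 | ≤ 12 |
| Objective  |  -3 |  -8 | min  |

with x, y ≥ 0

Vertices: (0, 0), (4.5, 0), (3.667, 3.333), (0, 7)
Evaluating z = -3x - 8y at each vertex:
  (0, 0): z = 0
  (4.5, 0): z = -13.5
  (3.667, 3.333): z = -37.67
  (0, 7): z = -56

The smallest value is z = -56, attained at (0, 7).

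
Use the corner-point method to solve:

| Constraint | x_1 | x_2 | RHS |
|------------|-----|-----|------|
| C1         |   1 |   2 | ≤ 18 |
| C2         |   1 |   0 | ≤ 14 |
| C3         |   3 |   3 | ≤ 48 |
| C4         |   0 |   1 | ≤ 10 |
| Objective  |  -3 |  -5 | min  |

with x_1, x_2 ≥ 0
x_1 = 14, x_2 = 2, z = -52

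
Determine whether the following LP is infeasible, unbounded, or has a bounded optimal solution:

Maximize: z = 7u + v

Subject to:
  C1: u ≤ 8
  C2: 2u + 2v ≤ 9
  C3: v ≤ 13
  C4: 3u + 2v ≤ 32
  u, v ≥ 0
The point (4.5, 0) satisfies every constraint, so the LP is feasible; the constraints give u ≤ 8 and v ≤ 13, which with u, v ≥ 0 keep the feasible region inside a bounded box. A feasible, bounded LP attains a finite optimum at a vertex.

Bounded optimum: z* = 31.5 at (4.5, 0).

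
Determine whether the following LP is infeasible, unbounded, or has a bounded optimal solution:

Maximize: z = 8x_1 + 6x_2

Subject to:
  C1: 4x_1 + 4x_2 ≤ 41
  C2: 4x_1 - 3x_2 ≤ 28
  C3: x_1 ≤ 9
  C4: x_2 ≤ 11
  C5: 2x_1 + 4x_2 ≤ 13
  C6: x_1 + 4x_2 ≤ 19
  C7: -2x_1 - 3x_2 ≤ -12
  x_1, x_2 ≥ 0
The point (6.5, 0) satisfies every constraint, so the LP is feasible; the constraints give x_1 ≤ 9 and x_2 ≤ 11, which with x_1, x_2 ≥ 0 keep the feasible region inside a bounded box. A feasible, bounded LP attains a finite optimum at a vertex.

Feasible with finite optimum z* = 52 at (6.5, 0).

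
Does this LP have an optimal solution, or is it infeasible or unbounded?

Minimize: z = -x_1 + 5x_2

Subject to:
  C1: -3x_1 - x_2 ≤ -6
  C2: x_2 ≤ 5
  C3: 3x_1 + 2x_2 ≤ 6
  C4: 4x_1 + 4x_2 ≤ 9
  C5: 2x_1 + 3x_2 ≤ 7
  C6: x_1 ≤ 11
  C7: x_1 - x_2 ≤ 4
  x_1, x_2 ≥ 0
The point (2, 0) satisfies every constraint, so the LP is feasible; the constraints give x_1 ≤ 11 and x_2 ≤ 5, which with x_1, x_2 ≥ 0 keep the feasible region inside a bounded box. A feasible, bounded LP attains a finite optimum at a vertex.

Evaluating z = -x_1 + 5x_2 at each vertex:
  (2, 0): z = -2

Bounded optimum: z* = -2 at (2, 0).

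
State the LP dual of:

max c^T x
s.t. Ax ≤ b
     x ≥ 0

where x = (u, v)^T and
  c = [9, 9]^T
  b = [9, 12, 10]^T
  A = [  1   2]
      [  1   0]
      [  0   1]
Minimize: z = 9y1 + 12y2 + 10y3

Subject to:
  C1: -y1 - y2 ≤ -9
  C2: -2y1 - y3 ≤ -9
  y1, y2, y3 ≥ 0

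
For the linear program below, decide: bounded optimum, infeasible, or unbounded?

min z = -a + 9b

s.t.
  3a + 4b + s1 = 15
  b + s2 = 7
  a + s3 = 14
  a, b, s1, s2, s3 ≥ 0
The point (5, 0) satisfies every constraint, so the LP is feasible; the constraints give a ≤ 14 and b ≤ 7, which with a, b ≥ 0 keep the feasible region inside a bounded box. A feasible, bounded LP attains a finite optimum at a vertex.

The LP has an optimal solution: (5, 0) with z = -5.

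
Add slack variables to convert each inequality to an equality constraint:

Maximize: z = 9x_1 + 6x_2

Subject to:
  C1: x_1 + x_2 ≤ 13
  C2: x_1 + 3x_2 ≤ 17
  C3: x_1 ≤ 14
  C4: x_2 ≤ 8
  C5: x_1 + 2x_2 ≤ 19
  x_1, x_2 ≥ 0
max z = 9x_1 + 6x_2

s.t.
  x_1 + x_2 + s1 = 13
  x_1 + 3x_2 + s2 = 17
  x_1 + s3 = 14
  x_2 + s4 = 8
  x_1 + 2x_2 + s5 = 19
  x_1, x_2, s1, s2, s3, s4, s5 ≥ 0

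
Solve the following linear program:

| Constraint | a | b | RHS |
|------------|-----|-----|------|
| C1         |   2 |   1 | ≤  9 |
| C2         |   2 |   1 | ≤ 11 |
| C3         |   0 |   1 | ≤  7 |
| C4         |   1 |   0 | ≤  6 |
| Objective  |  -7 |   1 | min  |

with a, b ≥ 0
a = 4.5, b = 0, z = -31.5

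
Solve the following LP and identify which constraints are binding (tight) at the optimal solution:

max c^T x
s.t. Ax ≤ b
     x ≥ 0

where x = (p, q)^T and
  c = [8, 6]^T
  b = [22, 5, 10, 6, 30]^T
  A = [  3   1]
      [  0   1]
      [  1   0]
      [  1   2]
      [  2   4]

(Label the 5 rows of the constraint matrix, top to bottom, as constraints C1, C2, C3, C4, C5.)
Optimal: p = 6, q = 0
Slack at optimum:
  C1: slack = 4
  C2: slack = 5
  C3: slack = 4
  C4: slack = 0 (binding)
  C5: slack = 18
  p ≥ 0: p = 6
  q ≥ 0: q = 0 (binding)
Binding constraints: C4, q ≥ 0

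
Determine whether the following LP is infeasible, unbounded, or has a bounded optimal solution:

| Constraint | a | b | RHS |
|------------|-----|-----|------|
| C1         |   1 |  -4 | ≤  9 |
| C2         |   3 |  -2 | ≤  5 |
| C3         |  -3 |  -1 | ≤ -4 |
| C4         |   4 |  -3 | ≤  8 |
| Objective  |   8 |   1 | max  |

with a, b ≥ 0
Feasible point: (1, 1) satisfies every constraint, so the LP is feasible.
Direction d = (0, 1): for each constraint row a, a·d ≤ 0 —
  (1)(0) + (-4)(1) = -4 ≤ 0
  (3)(0) + (-2)(1) = -2 ≤ 0
  (-3)(0) + (-1)(1) = -1 ≤ 0
  (4)(0) + (-3)(1) = -3 ≤ 0
and d ≥ 0, so (1, 1) + t·d stays feasible for every t ≥ 0. Along this ray z = 8a + b changes by 1 per unit t, so z → +∞.

Unbounded: there is a feasible ray along which z → +∞.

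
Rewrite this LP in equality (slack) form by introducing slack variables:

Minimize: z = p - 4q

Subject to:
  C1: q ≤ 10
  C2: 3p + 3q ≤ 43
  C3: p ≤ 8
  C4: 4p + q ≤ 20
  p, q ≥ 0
min z = p - 4q

s.t.
  q + s1 = 10
  3p + 3q + s2 = 43
  p + s3 = 8
  4p + q + s4 = 20
  p, q, s1, s2, s3, s4 ≥ 0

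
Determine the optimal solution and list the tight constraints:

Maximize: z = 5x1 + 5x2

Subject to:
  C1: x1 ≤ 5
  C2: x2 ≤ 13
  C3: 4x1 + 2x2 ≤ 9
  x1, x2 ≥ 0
Optimal: x1 = 0, x2 = 4.5
Binding: C3, x1 ≥ 0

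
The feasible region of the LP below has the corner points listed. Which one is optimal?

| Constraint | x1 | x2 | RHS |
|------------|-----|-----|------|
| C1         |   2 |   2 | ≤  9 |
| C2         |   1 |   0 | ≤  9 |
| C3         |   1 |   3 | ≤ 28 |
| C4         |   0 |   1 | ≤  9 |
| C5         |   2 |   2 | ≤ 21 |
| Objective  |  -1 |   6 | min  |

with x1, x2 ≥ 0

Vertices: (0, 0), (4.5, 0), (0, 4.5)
(4.5, 0) with z = -4.5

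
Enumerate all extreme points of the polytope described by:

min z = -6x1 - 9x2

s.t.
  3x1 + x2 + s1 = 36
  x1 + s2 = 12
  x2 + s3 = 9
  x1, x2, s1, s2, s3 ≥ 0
Each vertex is the intersection of two constraint boundaries that also satisfies all remaining constraints:
  x1 = 0 and x2 = 0 → (0, 0)
  3x1 + x2 = 36 and x1 = 12 → (12, 0)
  3x1 + x2 = 36 and x2 = 9 → (9, 9)
  x2 = 9 and x1 = 0 → (0, 9)

Vertices: (0, 0), (12, 0), (9, 9), (0, 9)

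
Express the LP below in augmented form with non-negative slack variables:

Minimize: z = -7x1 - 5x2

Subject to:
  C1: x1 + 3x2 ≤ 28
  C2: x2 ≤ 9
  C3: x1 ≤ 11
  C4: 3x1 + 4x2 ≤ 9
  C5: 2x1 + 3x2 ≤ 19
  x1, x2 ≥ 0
min z = -7x1 - 5x2

s.t.
  x1 + 3x2 + s1 = 28
  x2 + s2 = 9
  x1 + s3 = 11
  3x1 + 4x2 + s4 = 9
  2x1 + 3x2 + s5 = 19
  x1, x2, s1, s2, s3, s4, s5 ≥ 0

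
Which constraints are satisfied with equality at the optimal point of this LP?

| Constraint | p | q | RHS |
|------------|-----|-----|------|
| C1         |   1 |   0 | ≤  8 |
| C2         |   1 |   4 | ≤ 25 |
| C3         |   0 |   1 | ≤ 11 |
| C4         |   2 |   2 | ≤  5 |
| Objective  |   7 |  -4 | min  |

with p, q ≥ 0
Optimal: p = 0, q = 2.5
Slack at optimum:
  C1: slack = 8
  C2: slack = 15
  C3: slack = 8.5
  C4: slack = 0 (binding)
  p ≥ 0: p = 0 (binding)
  q ≥ 0: q = 2.5
Binding constraints: C4, p ≥ 0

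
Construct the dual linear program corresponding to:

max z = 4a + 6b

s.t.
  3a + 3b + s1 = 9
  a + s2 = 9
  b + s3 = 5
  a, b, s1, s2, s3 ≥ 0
Minimize: z = 9y1 + 9y2 + 5y3

Subject to:
  C1: -3y1 - y2 ≤ -4
  C2: -3y1 - y3 ≤ -6
  y1, y2, y3 ≥ 0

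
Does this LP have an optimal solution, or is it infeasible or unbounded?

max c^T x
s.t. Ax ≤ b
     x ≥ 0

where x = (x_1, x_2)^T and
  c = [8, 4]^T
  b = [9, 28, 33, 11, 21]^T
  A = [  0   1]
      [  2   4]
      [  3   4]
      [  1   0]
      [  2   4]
The point (10.5, 0) satisfies every constraint, so the LP is feasible; the constraints give x_1 ≤ 11 and x_2 ≤ 9, which with x_1, x_2 ≥ 0 keep the feasible region inside a bounded box. A feasible, bounded LP attains a finite optimum at a vertex.

Evaluating z = 8x_1 + 4x_2 at each vertex:
  (0, 0): z = 0
  (10.5, 0): z = 84
  (0, 5.25): z = 21

Feasible with finite optimum z* = 84 at (10.5, 0).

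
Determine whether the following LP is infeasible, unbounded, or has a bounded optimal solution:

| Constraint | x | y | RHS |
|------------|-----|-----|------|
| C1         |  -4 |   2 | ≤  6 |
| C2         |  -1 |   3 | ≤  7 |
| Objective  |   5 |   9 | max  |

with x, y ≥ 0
Feasible point: (0, 0) satisfies every constraint, so the LP is feasible.
Direction d = (1, 0): for each constraint row a, a·d ≤ 0 —
  (-4)(1) + (2)(0) = -4 ≤ 0
  (-1)(1) + (3)(0) = -1 ≤ 0
and d ≥ 0, so (0, 0) + t·d stays feasible for every t ≥ 0. Along this ray z = 5x + 9y changes by 5 per unit t, so z → +∞.

The LP is unbounded; z can be made arbitrarily large.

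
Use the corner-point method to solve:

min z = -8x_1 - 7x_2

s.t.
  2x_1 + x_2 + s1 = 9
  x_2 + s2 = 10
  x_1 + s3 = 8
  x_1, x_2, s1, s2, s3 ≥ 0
Each vertex is the intersection of two constraint boundaries that also satisfies all remaining constraints:
  x_1 = 0 and x_2 = 0 → (0, 0)
  2x_1 + x_2 = 9 and x_2 = 0 → (4.5, 0)
  2x_1 + x_2 = 9 and x_1 = 0 → (0, 9)

Evaluating z = -8x_1 - 7x_2 at each vertex:
  (0, 0): z = 0
  (4.5, 0): z = -36
  (0, 9): z = -63

The minimum is at (0, 9) with z = -63.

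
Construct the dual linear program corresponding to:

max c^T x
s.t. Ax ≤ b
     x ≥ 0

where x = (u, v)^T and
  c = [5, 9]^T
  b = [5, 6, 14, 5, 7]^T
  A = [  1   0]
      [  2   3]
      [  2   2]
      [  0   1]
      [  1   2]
Minimize: z = 5y1 + 6y2 + 14y3 + 5y4 + 7y5

Subject to:
  C1: -y1 - 2y2 - 2y3 - y5 ≤ -5
  C2: -3y2 - 2y3 - y4 - 2y5 ≤ -9
  y1, y2, y3, y4, y5 ≥ 0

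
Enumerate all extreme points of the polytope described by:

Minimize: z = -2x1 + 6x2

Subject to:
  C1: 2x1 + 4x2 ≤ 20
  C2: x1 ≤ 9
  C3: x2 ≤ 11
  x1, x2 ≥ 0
Each vertex is the intersection of two constraint boundaries that also satisfies all remaining constraints:
  x1 = 0 and x2 = 0 → (0, 0)
  x1 = 9 and x2 = 0 → (9, 0)
  2x1 + 4x2 = 20 and x1 = 9 → (9, 0.5)
  2x1 + 4x2 = 20 and x1 = 0 → (0, 5)

Vertices: (0, 0), (9, 0), (9, 0.5), (0, 5)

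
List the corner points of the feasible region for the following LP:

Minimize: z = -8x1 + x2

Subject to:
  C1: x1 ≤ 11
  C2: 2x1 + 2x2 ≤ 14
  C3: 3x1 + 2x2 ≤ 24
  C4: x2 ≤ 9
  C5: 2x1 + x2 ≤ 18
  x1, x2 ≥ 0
Each vertex is the intersection of two constraint boundaries that also satisfies all remaining constraints:
  x1 = 0 and x2 = 0 → (0, 0)
  2x1 + 2x2 = 14 and x2 = 0 → (7, 0)
  2x1 + 2x2 = 14 and x1 = 0 → (0, 7)

Vertices: (0, 0), (7, 0), (0, 7)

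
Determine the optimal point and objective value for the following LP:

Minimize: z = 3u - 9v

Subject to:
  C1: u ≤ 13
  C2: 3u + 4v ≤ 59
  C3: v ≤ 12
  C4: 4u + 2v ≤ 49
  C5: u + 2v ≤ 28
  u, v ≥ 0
Each vertex is the intersection of two constraint boundaries that also satisfies all remaining constraints:
  u = 0 and v = 0 → (0, 0)
  4u + 2v = 49 and v = 0 → (12.25, 0)
  3u + 4v = 59 and 4u + 2v = 49 → (7.8, 8.9)
  3u + 4v = 59 and v = 12 → (3.667, 12)
  v = 12 and u = 0 → (0, 12)

Evaluating z = 3u - 9v at each vertex:
  (0, 0): z = 0
  (12.25, 0): z = 36.75
  (7.8, 8.9): z = -56.7
  (3.667, 12): z = -97
  (0, 12): z = -108

The minimum is at (0, 12) with z = -108.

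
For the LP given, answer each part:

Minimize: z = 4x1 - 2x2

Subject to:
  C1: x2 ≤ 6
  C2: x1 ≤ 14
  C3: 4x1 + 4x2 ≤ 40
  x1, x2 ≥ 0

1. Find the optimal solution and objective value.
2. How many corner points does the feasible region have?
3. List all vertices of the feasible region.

1. x1 = 0, x2 = 6, z = -12
2. 4
3. (0, 0), (10, 0), (4, 6), (0, 6)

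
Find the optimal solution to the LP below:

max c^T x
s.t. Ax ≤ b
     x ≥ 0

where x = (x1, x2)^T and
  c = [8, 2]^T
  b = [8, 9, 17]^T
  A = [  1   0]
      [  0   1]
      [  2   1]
Each vertex is the intersection of two constraint boundaries that also satisfies all remaining constraints:
  x1 = 0 and x2 = 0 → (0, 0)
  x1 = 8 and x2 = 0 → (8, 0)
  x1 = 8 and 2x1 + x2 = 17 → (8, 1)
  x2 = 9 and 2x1 + x2 = 17 → (4, 9)
  x2 = 9 and x1 = 0 → (0, 9)

Evaluating z = 8x1 + 2x2 at each vertex:
  (0, 0): z = 0
  (8, 0): z = 64
  (8, 1): z = 66
  (4, 9): z = 50
  (0, 9): z = 18

The maximum is at (8, 1) with z = 66.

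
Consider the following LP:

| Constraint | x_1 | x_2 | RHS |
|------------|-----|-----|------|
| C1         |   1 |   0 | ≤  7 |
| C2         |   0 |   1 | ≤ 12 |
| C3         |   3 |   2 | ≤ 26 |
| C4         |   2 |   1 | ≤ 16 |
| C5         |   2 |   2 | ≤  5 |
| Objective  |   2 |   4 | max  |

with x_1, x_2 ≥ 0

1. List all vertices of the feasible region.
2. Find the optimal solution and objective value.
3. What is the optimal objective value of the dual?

1. (0, 0), (2.5, 0), (0, 2.5)
2. x_1 = 0, x_2 = 2.5, z = 10
3. 10 (by strong duality, equal to the primal optimum)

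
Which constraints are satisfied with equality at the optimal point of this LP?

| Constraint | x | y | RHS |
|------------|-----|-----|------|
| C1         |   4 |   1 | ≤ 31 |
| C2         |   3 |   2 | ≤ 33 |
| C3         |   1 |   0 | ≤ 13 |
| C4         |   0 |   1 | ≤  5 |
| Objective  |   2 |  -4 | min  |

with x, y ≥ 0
Optimal: x = 0, y = 5
Slack at optimum:
  C1: slack = 26
  C2: slack = 23
  C3: slack = 13
  C4: slack = 0 (binding)
  x ≥ 0: x = 0 (binding)
  y ≥ 0: y = 5
Binding constraints: C4, x ≥ 0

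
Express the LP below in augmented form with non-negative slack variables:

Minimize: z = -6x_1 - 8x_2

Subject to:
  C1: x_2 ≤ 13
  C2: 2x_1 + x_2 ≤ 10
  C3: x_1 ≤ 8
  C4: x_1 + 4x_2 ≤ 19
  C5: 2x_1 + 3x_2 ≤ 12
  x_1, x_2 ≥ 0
min z = -6x_1 - 8x_2

s.t.
  x_2 + s1 = 13
  2x_1 + x_2 + s2 = 10
  x_1 + s3 = 8
  x_1 + 4x_2 + s4 = 19
  2x_1 + 3x_2 + s5 = 12
  x_1, x_2, s1, s2, s3, s4, s5 ≥ 0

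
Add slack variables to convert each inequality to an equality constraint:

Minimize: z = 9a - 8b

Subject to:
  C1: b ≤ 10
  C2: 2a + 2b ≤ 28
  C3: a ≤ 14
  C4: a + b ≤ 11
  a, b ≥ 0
min z = 9a - 8b

s.t.
  b + s1 = 10
  2a + 2b + s2 = 28
  a + s3 = 14
  a + b + s4 = 11
  a, b, s1, s2, s3, s4 ≥ 0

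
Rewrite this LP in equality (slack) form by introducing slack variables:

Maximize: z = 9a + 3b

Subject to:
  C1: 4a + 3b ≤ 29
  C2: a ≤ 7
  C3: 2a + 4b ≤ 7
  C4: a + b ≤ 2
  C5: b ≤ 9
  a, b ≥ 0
max z = 9a + 3b

s.t.
  4a + 3b + s1 = 29
  a + s2 = 7
  2a + 4b + s3 = 7
  a + b + s4 = 2
  b + s5 = 9
  a, b, s1, s2, s3, s4, s5 ≥ 0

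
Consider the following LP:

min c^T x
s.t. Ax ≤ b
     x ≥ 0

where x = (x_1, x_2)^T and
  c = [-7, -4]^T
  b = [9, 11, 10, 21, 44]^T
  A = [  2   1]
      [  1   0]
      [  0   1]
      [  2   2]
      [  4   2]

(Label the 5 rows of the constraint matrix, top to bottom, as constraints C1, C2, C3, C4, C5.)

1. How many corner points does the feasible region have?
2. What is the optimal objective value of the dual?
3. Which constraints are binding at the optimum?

1. 3
2. -36 (by strong duality, equal to the primal optimum)
3. C1, x_1 ≥ 0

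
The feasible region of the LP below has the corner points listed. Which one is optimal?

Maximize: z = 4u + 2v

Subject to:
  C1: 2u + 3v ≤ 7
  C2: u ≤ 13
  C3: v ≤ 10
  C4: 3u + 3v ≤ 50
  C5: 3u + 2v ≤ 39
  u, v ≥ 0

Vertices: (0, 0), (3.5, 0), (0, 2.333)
Evaluating z = 4u + 2v at each vertex:
  (0, 0): z = 0
  (3.5, 0): z = 14
  (0, 2.333): z = 4.667

The largest value is z = 14, attained at (3.5, 0).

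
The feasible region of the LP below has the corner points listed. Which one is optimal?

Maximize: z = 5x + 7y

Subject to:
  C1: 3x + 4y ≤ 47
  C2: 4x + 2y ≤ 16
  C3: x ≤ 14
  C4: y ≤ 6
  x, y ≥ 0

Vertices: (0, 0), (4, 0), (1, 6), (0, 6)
Evaluating z = 5x + 7y at each vertex:
  (0, 0): z = 0
  (4, 0): z = 20
  (1, 6): z = 47
  (0, 6): z = 42

The largest value is z = 47, attained at (1, 6).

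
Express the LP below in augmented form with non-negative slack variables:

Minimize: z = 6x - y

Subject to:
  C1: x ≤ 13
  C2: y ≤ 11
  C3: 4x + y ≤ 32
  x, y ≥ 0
min z = 6x - y

s.t.
  x + s1 = 13
  y + s2 = 11
  4x + y + s3 = 32
  x, y, s1, s2, s3 ≥ 0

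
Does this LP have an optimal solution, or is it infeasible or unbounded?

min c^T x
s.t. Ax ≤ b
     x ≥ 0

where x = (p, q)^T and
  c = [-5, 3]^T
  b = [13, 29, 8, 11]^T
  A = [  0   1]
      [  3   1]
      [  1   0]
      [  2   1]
The point (5.5, 0) satisfies every constraint, so the LP is feasible; the constraints give p ≤ 8 and q ≤ 13, which with p, q ≥ 0 keep the feasible region inside a bounded box. A feasible, bounded LP attains a finite optimum at a vertex.

Evaluating z = -5p + 3q at each vertex:
  (0, 0): z = 0
  (5.5, 0): z = -27.5
  (0, 11): z = 33

The LP has an optimal solution: (5.5, 0) with z = -27.5.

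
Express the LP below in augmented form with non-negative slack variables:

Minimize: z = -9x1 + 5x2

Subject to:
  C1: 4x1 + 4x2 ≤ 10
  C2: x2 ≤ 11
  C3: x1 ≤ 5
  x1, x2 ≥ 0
min z = -9x1 + 5x2

s.t.
  4x1 + 4x2 + s1 = 10
  x2 + s2 = 11
  x1 + s3 = 5
  x1, x2, s1, s2, s3 ≥ 0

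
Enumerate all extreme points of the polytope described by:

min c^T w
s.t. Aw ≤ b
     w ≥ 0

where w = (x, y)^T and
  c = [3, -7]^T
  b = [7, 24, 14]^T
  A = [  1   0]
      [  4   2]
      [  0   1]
Each vertex is the intersection of two constraint boundaries that also satisfies all remaining constraints:
  x = 0 and y = 0 → (0, 0)
  4x + 2y = 24 and y = 0 → (6, 0)
  4x + 2y = 24 and x = 0 → (0, 12)

Vertices: (0, 0), (6, 0), (0, 12)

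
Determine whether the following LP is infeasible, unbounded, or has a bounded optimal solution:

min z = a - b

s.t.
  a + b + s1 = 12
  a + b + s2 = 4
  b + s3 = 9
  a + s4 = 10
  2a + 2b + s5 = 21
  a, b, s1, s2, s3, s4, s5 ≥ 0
The point (0, 4) satisfies every constraint, so the LP is feasible; the constraints give a ≤ 10 and b ≤ 9, which with a, b ≥ 0 keep the feasible region inside a bounded box. A feasible, bounded LP attains a finite optimum at a vertex.

The LP has an optimal solution: (0, 4) with z = -4.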